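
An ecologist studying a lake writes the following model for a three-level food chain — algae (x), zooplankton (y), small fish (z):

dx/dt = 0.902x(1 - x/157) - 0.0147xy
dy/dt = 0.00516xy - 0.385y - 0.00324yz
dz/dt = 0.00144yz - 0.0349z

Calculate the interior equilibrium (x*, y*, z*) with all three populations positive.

x* ≈ 95, y* ≈ 24.2, z* ≈ 32.5

From dz/dt = 0: 0.00144y* = 0.0349, so y* = 24.2.
From dx/dt = 0: 0.902(1 - x*/157) = 0.0147·24.2, giving x* = 157·(1 - 0.395) = 95.
From dy/dt = 0: 0.00516·95 - 0.385 = 0.00324z*, so z* = 0.105/0.00324 = 32.5.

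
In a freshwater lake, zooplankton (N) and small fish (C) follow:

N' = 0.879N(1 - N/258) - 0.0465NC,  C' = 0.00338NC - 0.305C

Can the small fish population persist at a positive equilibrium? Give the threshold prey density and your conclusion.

The predator equation gives dC/dt > 0 only when N > 0.305/0.00338 = 90.2.
Without the predator, N → K = 258. Since 258 > 90.2, the predator can invade and persist.

Threshold N = 90.2; K > 90.2, so yes, the predator persists.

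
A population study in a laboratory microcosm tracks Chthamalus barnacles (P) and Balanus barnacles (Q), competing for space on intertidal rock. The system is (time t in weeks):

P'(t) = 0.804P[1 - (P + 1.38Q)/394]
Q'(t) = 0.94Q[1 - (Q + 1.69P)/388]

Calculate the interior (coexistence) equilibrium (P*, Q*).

P* ≈ 106, Q* ≈ 209

Setting both brackets to zero gives the nullclines P + 1.38Q = 394 and 1.69P + Q = 388.
Substituting Q = 388 - 1.69P into the first: P(1 - 1.38·1.69) = 394 - 1.38·388.
So P* = -141/-1.33 = 106, and then Q* = 388 - 1.69·106 = 209.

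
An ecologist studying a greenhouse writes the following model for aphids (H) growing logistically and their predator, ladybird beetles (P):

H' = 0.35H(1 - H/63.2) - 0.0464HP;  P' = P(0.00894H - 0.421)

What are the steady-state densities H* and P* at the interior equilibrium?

H* ≈ 47.1, P* ≈ 1.92

From dP/dt = 0 with P > 0: 0.00894H* = 0.421, so H* = 47.1.
Substitute into dH/dt = 0: 0.35(1 - 47.1/63.2) = 0.0464P*.
The bracket is 0.255, giving P* = 0.0892/0.0464 = 1.92.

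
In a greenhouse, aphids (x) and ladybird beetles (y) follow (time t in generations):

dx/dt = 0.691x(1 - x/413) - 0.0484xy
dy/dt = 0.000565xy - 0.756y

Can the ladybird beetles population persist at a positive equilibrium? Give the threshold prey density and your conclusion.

Threshold x = 1340; K < 1340, so no, the predator goes extinct.

The predator equation gives dy/dt > 0 only when x > 0.756/0.000565 = 1340.
Without the predator, x → K = 413. Since 413 < 1340, the predator cannot invade.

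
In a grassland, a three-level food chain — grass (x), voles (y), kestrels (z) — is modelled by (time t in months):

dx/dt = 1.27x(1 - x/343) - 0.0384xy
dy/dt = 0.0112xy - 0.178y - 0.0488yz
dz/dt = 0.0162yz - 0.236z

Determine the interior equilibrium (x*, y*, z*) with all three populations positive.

x* ≈ 192, y* ≈ 14.6, z* ≈ 40.4

From dz/dt = 0: 0.0162y* = 0.236, so y* = 14.6.
From dx/dt = 0: 1.27(1 - x*/343) = 0.0384·14.6, giving x* = 343·(1 - 0.44) = 192.
From dy/dt = 0: 0.0112·192 - 0.178 = 0.0488z*, so z* = 1.97/0.0488 = 40.4.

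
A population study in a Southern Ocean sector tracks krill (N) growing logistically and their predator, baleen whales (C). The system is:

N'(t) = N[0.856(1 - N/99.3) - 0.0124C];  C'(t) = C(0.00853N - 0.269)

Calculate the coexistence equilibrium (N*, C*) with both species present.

N* ≈ 31.5, C* ≈ 47.1

From dC/dt = 0 with C > 0: 0.00853N* = 0.269, so N* = 31.5.
Substitute into dN/dt = 0: 0.856(1 - 31.5/99.3) = 0.0124C*.
The bracket is 0.682, giving C* = 0.584/0.0124 = 47.1.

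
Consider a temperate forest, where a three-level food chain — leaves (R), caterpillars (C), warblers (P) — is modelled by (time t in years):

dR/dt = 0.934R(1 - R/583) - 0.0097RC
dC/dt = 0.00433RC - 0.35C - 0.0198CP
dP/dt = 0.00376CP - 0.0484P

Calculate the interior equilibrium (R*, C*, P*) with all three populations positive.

R* ≈ 505, C* ≈ 12.9, P* ≈ 92.8

From dP/dt = 0: 0.00376C* = 0.0484, so C* = 12.9.
From dR/dt = 0: 0.934(1 - R*/583) = 0.0097·12.9, giving R* = 583·(1 - 0.134) = 505.
From dC/dt = 0: 0.00433·505 - 0.35 = 0.0198P*, so P* = 1.84/0.0198 = 92.8.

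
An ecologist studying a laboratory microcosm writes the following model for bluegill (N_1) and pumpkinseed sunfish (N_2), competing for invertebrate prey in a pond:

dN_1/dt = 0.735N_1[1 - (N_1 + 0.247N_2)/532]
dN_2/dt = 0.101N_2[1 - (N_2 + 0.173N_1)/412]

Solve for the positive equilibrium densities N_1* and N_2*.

N_1* ≈ 449, N_2* ≈ 334

Setting both brackets to zero gives the nullclines N_1 + 0.247N_2 = 532 and 0.173N_1 + N_2 = 412.
Substituting N_2 = 412 - 0.173N_1 into the first: N_1(1 - 0.247·0.173) = 532 - 0.247·412.
So N_1* = 430/0.957 = 449, and then N_2* = 412 - 0.173·449 = 334.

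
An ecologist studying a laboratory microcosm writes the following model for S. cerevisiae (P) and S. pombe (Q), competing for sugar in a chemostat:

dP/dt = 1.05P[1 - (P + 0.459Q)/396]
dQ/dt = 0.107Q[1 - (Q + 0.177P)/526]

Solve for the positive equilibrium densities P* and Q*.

Setting both brackets to zero gives the nullclines P + 0.459Q = 396 and 0.177P + Q = 526.
Substituting Q = 526 - 0.177P into the first: P(1 - 0.459·0.177) = 396 - 0.459·526.
So P* = 155/0.919 = 168, and then Q* = 526 - 0.177·168 = 496.

P* ≈ 168, Q* ≈ 496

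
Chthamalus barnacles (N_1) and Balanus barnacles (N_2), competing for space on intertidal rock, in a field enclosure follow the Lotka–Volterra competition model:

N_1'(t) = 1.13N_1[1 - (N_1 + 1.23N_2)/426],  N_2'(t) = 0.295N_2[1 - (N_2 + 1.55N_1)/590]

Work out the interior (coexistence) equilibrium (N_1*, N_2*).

Setting both brackets to zero gives the nullclines N_1 + 1.23N_2 = 426 and 1.55N_1 + N_2 = 590.
Substituting N_2 = 590 - 1.55N_1 into the first: N_1(1 - 1.23·1.55) = 426 - 1.23·590.
So N_1* = -300/-0.907 = 331, and then N_2* = 590 - 1.55·331 = 77.6.

N_1* ≈ 331, N_2* ≈ 77.6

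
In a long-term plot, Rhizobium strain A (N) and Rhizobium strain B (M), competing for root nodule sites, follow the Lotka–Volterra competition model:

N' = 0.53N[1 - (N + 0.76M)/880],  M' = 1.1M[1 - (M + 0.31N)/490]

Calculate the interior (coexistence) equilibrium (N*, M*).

N* ≈ 664, M* ≈ 284

Setting both brackets to zero gives the nullclines N + 0.76M = 880 and 0.31N + M = 490.
Substituting M = 490 - 0.31N into the first: N(1 - 0.76·0.31) = 880 - 0.76·490.
So N* = 508/0.764 = 664, and then M* = 490 - 0.31·664 = 284.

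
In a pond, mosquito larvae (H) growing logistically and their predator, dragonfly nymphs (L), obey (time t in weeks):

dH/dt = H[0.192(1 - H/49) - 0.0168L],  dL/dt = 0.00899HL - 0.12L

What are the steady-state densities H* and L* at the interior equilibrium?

H* ≈ 13.3, L* ≈ 8.32

From dL/dt = 0 with L > 0: 0.00899H* = 0.12, so H* = 13.3.
Substitute into dH/dt = 0: 0.192(1 - 13.3/49) = 0.0168L*.
The bracket is 0.728, giving L* = 0.14/0.0168 = 8.32.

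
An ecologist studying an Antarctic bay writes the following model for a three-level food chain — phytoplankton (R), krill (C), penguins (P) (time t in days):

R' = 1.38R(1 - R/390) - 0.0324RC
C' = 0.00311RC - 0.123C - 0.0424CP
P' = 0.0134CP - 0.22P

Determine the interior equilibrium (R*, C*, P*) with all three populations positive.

From dP/dt = 0: 0.0134C* = 0.22, so C* = 16.4.
From dR/dt = 0: 1.38(1 - R*/390) = 0.0324·16.4, giving R* = 390·(1 - 0.385) = 240.
From dC/dt = 0: 0.00311·240 - 0.123 = 0.0424P*, so P* = 0.622/0.0424 = 14.7.

R* ≈ 240, C* ≈ 16.4, P* ≈ 14.7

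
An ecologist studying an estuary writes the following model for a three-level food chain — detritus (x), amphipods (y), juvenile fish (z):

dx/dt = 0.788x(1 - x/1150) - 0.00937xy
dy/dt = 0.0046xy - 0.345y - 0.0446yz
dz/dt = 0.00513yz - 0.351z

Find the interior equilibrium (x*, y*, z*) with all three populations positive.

From dz/dt = 0: 0.00513y* = 0.351, so y* = 68.4.
From dx/dt = 0: 0.788(1 - x*/1150) = 0.00937·68.4, giving x* = 1150·(1 - 0.814) = 214.
From dy/dt = 0: 0.0046·214 - 0.345 = 0.0446z*, so z* = 0.641/0.0446 = 14.4.

x* ≈ 214, y* ≈ 68.4, z* ≈ 14.4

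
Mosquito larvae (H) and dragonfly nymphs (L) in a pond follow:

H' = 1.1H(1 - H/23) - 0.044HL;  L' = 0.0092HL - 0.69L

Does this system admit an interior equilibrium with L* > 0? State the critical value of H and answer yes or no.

The predator equation gives dL/dt > 0 only when H > 0.69/0.0092 = 75.
Without the predator, H → K = 23. Since 23 < 75, the predator cannot invade.

Threshold H = 75; K < 75, so no, the predator goes extinct.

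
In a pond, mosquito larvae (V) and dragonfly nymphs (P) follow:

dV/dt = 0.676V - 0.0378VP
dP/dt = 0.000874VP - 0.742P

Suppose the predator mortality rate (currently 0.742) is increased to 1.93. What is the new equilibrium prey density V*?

V* ≈ 2210

At the interior fixed point, setting dP/dt = 0 with P > 0 fixes V* = (predator death rate)/(VP coefficient) — independent of the other coefficients.
With the change, V* = 1.93/0.000874 = 2210; it rises from 849.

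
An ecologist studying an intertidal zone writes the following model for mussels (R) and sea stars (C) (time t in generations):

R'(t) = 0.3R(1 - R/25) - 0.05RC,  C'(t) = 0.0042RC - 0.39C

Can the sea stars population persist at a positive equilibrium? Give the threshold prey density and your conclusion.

The predator equation gives dC/dt > 0 only when R > 0.39/0.0042 = 92.9.
Without the predator, R → K = 25. Since 25 < 92.9, the predator cannot invade.

Threshold R = 92.9; K < 92.9, so no, the predator goes extinct.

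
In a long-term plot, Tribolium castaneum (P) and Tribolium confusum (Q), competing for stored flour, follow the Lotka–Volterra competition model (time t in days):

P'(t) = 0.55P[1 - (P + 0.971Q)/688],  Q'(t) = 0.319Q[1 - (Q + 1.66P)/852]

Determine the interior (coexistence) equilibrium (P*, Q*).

Setting both brackets to zero gives the nullclines P + 0.971Q = 688 and 1.66P + Q = 852.
Substituting Q = 852 - 1.66P into the first: P(1 - 0.971·1.66) = 688 - 0.971·852.
So P* = -139/-0.612 = 228, and then Q* = 852 - 1.66·228 = 474.

P* ≈ 228, Q* ≈ 474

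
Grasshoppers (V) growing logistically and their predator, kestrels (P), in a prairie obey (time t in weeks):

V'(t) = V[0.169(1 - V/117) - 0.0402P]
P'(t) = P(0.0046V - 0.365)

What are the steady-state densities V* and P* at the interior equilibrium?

V* ≈ 79.3, P* ≈ 1.35

From dP/dt = 0 with P > 0: 0.0046V* = 0.365, so V* = 79.3.
Substitute into dV/dt = 0: 0.169(1 - 79.3/117) = 0.0402P*.
The bracket is 0.322, giving P* = 0.0544/0.0402 = 1.35.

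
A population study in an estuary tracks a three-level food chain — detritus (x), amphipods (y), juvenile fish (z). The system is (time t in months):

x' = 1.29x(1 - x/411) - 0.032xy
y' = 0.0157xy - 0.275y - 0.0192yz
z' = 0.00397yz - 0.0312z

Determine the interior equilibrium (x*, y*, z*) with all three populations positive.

x* ≈ 331, y* ≈ 7.86, z* ≈ 256

From dz/dt = 0: 0.00397y* = 0.0312, so y* = 7.86.
From dx/dt = 0: 1.29(1 - x*/411) = 0.032·7.86, giving x* = 411·(1 - 0.195) = 331.
From dy/dt = 0: 0.0157·331 - 0.275 = 0.0192z*, so z* = 4.92/0.0192 = 256.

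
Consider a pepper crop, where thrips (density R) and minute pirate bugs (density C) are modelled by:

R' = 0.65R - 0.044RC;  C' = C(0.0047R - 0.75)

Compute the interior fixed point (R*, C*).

R* ≈ 160, C* ≈ 14.8

Set dC/dt = 0 with C > 0: 0.0047R - 0.75 = 0, so R* = 0.75/0.0047 = 160.
Set dR/dt = 0 with R > 0: 0.65 - 0.044C = 0, so C* = 0.65/0.044 = 14.8.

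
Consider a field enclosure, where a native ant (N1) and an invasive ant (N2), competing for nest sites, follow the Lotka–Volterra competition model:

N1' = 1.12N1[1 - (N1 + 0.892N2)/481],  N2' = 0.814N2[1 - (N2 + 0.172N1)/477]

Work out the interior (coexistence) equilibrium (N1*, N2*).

N1* ≈ 65.6, N2* ≈ 466

Setting both brackets to zero gives the nullclines N1 + 0.892N2 = 481 and 0.172N1 + N2 = 477.
Substituting N2 = 477 - 0.172N1 into the first: N1(1 - 0.892·0.172) = 481 - 0.892·477.
So N1* = 55.5/0.847 = 65.6, and then N2* = 477 - 0.172·65.6 = 466.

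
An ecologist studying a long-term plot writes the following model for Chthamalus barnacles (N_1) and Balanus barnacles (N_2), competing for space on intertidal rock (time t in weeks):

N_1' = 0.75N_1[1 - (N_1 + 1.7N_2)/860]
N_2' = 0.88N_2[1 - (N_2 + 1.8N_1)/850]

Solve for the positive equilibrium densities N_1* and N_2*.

N_1* ≈ 284, N_2* ≈ 339

Setting both brackets to zero gives the nullclines N_1 + 1.7N_2 = 860 and 1.8N_1 + N_2 = 850.
Substituting N_2 = 850 - 1.8N_1 into the first: N_1(1 - 1.7·1.8) = 860 - 1.7·850.
So N_1* = -585/-2.06 = 284, and then N_2* = 850 - 1.8·284 = 339.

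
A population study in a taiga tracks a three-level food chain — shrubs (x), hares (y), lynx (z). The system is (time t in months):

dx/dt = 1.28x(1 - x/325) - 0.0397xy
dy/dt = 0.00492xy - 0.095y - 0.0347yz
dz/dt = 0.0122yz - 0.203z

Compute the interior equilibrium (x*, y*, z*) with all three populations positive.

From dz/dt = 0: 0.0122y* = 0.203, so y* = 16.6.
From dx/dt = 0: 1.28(1 - x*/325) = 0.0397·16.6, giving x* = 325·(1 - 0.516) = 157.
From dy/dt = 0: 0.00492·157 - 0.095 = 0.0347z*, so z* = 0.679/0.0347 = 19.6.

x* ≈ 157, y* ≈ 16.6, z* ≈ 19.6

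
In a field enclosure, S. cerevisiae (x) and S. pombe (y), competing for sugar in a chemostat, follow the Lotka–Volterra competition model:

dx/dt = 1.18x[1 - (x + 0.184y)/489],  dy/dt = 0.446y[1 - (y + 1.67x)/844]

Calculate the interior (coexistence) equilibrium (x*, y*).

Setting both brackets to zero gives the nullclines x + 0.184y = 489 and 1.67x + y = 844.
Substituting y = 844 - 1.67x into the first: x(1 - 0.184·1.67) = 489 - 0.184·844.
So x* = 334/0.693 = 482, and then y* = 844 - 1.67·482 = 39.5.

x* ≈ 482, y* ≈ 39.5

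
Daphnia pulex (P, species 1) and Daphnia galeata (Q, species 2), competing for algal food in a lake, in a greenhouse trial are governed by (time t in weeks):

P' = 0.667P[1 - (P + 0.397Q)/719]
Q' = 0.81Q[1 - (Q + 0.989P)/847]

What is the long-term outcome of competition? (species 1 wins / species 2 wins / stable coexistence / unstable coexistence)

Compare the nullcline intercepts: K1/α12 = 719/0.397 = 1810 > K2 = 847; K2/α21 = 847/0.989 = 856 > K1 = 719.
Since both inequalities hold, each species can invade when rare, so the interior equilibrium is stable.

stable coexistence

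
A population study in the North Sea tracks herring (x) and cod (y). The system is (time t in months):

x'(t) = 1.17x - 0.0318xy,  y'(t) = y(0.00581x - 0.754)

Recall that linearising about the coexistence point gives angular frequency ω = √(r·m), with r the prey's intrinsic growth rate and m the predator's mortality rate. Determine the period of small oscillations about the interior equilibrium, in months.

Here r = 1.17 and m = 0.754, so r·m = 0.882.
ω = √0.882 = 0.939 per month, hence T = 2π/ω ≈ 6.69 months.

T ≈ 6.69 months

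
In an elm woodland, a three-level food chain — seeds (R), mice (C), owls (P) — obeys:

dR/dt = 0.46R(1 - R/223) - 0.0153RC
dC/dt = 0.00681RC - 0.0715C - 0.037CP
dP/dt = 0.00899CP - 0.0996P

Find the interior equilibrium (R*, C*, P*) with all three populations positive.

From dP/dt = 0: 0.00899C* = 0.0996, so C* = 11.1.
From dR/dt = 0: 0.46(1 - R*/223) = 0.0153·11.1, giving R* = 223·(1 - 0.368) = 141.
From dC/dt = 0: 0.00681·141 - 0.0715 = 0.037P*, so P* = 0.888/0.037 = 24.

R* ≈ 141, C* ≈ 11.1, P* ≈ 24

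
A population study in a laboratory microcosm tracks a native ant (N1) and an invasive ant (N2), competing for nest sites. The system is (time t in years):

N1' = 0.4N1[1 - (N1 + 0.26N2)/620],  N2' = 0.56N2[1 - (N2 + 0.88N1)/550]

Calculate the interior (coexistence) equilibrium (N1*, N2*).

Setting both brackets to zero gives the nullclines N1 + 0.26N2 = 620 and 0.88N1 + N2 = 550.
Substituting N2 = 550 - 0.88N1 into the first: N1(1 - 0.26·0.88) = 620 - 0.26·550.
So N1* = 477/0.771 = 619, and then N2* = 550 - 0.88·619 = 5.71.

N1* ≈ 619, N2* ≈ 5.71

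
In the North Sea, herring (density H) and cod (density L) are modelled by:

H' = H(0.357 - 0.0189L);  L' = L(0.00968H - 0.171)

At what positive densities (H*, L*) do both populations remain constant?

Set dL/dt = 0 with L > 0: 0.00968H - 0.171 = 0, so H* = 0.171/0.00968 = 17.7.
Set dH/dt = 0 with H > 0: 0.357 - 0.0189L = 0, so L* = 0.357/0.0189 = 18.9.

H* ≈ 17.7, L* ≈ 18.9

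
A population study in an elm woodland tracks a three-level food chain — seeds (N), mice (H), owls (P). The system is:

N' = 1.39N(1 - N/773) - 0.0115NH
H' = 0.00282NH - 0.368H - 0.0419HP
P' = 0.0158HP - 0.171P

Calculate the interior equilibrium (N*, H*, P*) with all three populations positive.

N* ≈ 704, H* ≈ 10.8, P* ≈ 38.6

From dP/dt = 0: 0.0158H* = 0.171, so H* = 10.8.
From dN/dt = 0: 1.39(1 - N*/773) = 0.0115·10.8, giving N* = 773·(1 - 0.0895) = 704.
From dH/dt = 0: 0.00282·704 - 0.368 = 0.0419P*, so P* = 1.62/0.0419 = 38.6.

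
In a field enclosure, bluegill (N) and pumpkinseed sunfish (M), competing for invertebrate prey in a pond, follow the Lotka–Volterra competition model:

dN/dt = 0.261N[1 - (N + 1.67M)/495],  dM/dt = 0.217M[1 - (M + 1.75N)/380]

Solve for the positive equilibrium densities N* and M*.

N* ≈ 72.6, M* ≈ 253

Setting both brackets to zero gives the nullclines N + 1.67M = 495 and 1.75N + M = 380.
Substituting M = 380 - 1.75N into the first: N(1 - 1.67·1.75) = 495 - 1.67·380.
So N* = -140/-1.92 = 72.6, and then M* = 380 - 1.75·72.6 = 253.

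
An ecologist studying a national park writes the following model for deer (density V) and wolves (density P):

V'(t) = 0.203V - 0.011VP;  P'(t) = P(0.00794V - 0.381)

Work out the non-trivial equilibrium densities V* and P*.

Set dP/dt = 0 with P > 0: 0.00794V - 0.381 = 0, so V* = 0.381/0.00794 = 48.
Set dV/dt = 0 with V > 0: 0.203 - 0.011P = 0, so P* = 0.203/0.011 = 18.5.

V* ≈ 48, P* ≈ 18.5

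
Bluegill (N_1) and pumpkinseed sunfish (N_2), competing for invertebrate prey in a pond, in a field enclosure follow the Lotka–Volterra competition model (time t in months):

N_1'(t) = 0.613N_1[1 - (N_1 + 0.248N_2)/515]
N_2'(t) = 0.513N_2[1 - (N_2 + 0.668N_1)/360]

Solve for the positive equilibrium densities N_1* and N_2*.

N_1* ≈ 510, N_2* ≈ 19.2

Setting both brackets to zero gives the nullclines N_1 + 0.248N_2 = 515 and 0.668N_1 + N_2 = 360.
Substituting N_2 = 360 - 0.668N_1 into the first: N_1(1 - 0.248·0.668) = 515 - 0.248·360.
So N_1* = 426/0.834 = 510, and then N_2* = 360 - 0.668·510 = 19.2.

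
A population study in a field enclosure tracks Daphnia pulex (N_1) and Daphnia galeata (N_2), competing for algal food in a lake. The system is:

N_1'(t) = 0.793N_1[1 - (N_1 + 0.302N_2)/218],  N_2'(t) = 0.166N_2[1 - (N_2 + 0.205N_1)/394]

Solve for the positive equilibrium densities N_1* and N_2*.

N_1* ≈ 106, N_2* ≈ 372

Setting both brackets to zero gives the nullclines N_1 + 0.302N_2 = 218 and 0.205N_1 + N_2 = 394.
Substituting N_2 = 394 - 0.205N_1 into the first: N_1(1 - 0.302·0.205) = 218 - 0.302·394.
So N_1* = 99/0.938 = 106, and then N_2* = 394 - 0.205·106 = 372.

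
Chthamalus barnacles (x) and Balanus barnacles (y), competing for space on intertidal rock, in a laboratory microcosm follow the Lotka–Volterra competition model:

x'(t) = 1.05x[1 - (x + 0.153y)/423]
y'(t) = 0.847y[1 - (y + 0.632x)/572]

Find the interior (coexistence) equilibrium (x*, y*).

Setting both brackets to zero gives the nullclines x + 0.153y = 423 and 0.632x + y = 572.
Substituting y = 572 - 0.632x into the first: x(1 - 0.153·0.632) = 423 - 0.153·572.
So x* = 335/0.903 = 371, and then y* = 572 - 0.632·371 = 337.

x* ≈ 371, y* ≈ 337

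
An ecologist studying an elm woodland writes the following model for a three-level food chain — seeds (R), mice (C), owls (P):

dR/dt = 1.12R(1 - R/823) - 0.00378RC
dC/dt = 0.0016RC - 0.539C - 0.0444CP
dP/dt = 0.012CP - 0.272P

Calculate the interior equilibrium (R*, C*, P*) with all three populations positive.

R* ≈ 760, C* ≈ 22.7, P* ≈ 15.2

From dP/dt = 0: 0.012C* = 0.272, so C* = 22.7.
From dR/dt = 0: 1.12(1 - R*/823) = 0.00378·22.7, giving R* = 823·(1 - 0.0765) = 760.
From dC/dt = 0: 0.0016·760 - 0.539 = 0.0444P*, so P* = 0.677/0.0444 = 15.2.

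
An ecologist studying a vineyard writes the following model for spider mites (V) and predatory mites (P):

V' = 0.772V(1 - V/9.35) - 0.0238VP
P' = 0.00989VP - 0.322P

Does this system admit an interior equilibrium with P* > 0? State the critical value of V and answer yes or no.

Threshold V = 32.6; K < 32.6, so no, the predator goes extinct.

The predator equation gives dP/dt > 0 only when V > 0.322/0.00989 = 32.6.
Without the predator, V → K = 9.35. Since 9.35 < 32.6, the predator cannot invade.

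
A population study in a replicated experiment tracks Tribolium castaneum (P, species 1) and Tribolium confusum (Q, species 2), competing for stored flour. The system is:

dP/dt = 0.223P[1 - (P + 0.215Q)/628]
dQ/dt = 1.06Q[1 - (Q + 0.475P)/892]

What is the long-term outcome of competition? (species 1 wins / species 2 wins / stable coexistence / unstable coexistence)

stable coexistence

Compare the nullcline intercepts: K1/α12 = 628/0.215 = 2920 > K2 = 892; K2/α21 = 892/0.475 = 1880 > K1 = 628.
Since both inequalities hold, each species can invade when rare, so the interior equilibrium is stable.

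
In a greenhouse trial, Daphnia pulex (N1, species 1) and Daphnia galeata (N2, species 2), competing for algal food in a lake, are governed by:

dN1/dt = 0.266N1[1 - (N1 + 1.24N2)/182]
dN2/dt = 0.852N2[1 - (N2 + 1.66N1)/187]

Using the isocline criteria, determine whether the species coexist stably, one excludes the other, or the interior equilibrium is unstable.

Compare the nullcline intercepts: K1/α12 = 182/1.24 = 147 < K2 = 187; K2/α21 = 187/1.66 = 113 < K1 = 182.
Since both are reversed, neither can invade when rare; the interior point is a saddle.

unstable coexistence (outcome depends on initial conditions)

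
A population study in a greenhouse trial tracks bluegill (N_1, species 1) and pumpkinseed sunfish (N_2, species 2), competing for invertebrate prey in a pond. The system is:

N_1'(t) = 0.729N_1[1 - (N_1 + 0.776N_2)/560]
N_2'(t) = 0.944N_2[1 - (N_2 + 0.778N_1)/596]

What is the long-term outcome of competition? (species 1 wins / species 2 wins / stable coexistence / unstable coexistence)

stable coexistence

Compare the nullcline intercepts: K1/α12 = 560/0.776 = 722 > K2 = 596; K2/α21 = 596/0.778 = 766 > K1 = 560.
Since both inequalities hold, each species can invade when rare, so the interior equilibrium is stable.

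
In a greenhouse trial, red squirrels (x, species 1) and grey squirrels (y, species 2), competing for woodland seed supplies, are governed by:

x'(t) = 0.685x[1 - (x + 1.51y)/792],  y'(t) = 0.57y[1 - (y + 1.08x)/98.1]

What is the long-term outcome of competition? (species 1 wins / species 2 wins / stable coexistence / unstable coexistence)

species 1 excludes species 2

Compare the nullcline intercepts: K1/α12 = 792/1.51 = 525 > K2 = 98.1; K2/α21 = 98.1/1.08 = 90.8 < K1 = 792.
Since the inequalities point opposite ways, species 1 can invade but species 2 cannot.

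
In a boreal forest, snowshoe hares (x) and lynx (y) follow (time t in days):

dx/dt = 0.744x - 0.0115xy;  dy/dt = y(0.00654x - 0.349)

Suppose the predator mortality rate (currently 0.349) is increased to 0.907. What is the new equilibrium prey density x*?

At the interior fixed point, setting dy/dt = 0 with y > 0 fixes x* = (predator death rate)/(xy coefficient) — independent of the other coefficients.
With the change, x* = 0.907/0.00654 = 139; it rises from 53.4.

x* ≈ 139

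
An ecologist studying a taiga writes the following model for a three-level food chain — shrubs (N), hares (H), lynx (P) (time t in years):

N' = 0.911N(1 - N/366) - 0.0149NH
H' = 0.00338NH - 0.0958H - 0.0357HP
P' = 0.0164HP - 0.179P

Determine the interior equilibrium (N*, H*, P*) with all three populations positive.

From dP/dt = 0: 0.0164H* = 0.179, so H* = 10.9.
From dN/dt = 0: 0.911(1 - N*/366) = 0.0149·10.9, giving N* = 366·(1 - 0.179) = 301.
From dH/dt = 0: 0.00338·301 - 0.0958 = 0.0357P*, so P* = 0.92/0.0357 = 25.8.

N* ≈ 301, H* ≈ 10.9, P* ≈ 25.8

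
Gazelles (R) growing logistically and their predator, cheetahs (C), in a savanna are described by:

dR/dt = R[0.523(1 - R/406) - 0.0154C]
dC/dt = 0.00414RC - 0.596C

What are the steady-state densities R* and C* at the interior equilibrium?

From dC/dt = 0 with C > 0: 0.00414R* = 0.596, so R* = 144.
Substitute into dR/dt = 0: 0.523(1 - 144/406) = 0.0154C*.
The bracket is 0.645, giving C* = 0.338/0.0154 = 21.9.

R* ≈ 144, C* ≈ 21.9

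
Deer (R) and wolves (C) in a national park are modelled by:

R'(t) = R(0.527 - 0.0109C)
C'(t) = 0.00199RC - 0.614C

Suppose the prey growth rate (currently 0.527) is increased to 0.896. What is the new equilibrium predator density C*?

C* ≈ 82.2

At the interior fixed point, setting dR/dt = 0 with R > 0 fixes C* = (prey growth rate)/(RC coefficient) — independent of the other coefficients.
With the change, C* = 0.896/0.0109 = 82.2; it rises from 48.3.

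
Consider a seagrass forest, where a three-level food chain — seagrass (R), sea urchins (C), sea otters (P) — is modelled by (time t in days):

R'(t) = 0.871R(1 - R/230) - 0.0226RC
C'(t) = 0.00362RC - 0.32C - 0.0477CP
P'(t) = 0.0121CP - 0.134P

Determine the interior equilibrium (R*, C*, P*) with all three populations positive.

From dP/dt = 0: 0.0121C* = 0.134, so C* = 11.1.
From dR/dt = 0: 0.871(1 - R*/230) = 0.0226·11.1, giving R* = 230·(1 - 0.287) = 164.
From dC/dt = 0: 0.00362·164 - 0.32 = 0.0477P*, so P* = 0.273/0.0477 = 5.73.

R* ≈ 164, C* ≈ 11.1, P* ≈ 5.73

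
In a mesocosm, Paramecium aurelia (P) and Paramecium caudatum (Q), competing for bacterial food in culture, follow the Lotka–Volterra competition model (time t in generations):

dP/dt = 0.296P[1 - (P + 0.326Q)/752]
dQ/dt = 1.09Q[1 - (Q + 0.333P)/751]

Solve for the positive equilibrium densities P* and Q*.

P* ≈ 569, Q* ≈ 562

Setting both brackets to zero gives the nullclines P + 0.326Q = 752 and 0.333P + Q = 751.
Substituting Q = 751 - 0.333P into the first: P(1 - 0.326·0.333) = 752 - 0.326·751.
So P* = 507/0.891 = 569, and then Q* = 751 - 0.333·569 = 562.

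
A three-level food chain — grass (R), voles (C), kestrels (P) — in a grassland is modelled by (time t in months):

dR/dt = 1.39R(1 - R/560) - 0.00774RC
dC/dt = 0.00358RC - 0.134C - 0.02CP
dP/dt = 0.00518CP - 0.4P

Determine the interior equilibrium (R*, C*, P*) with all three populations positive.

R* ≈ 319, C* ≈ 77.2, P* ≈ 50.4

From dP/dt = 0: 0.00518C* = 0.4, so C* = 77.2.
From dR/dt = 0: 1.39(1 - R*/560) = 0.00774·77.2, giving R* = 560·(1 - 0.43) = 319.
From dC/dt = 0: 0.00358·319 - 0.134 = 0.02P*, so P* = 1.01/0.02 = 50.4.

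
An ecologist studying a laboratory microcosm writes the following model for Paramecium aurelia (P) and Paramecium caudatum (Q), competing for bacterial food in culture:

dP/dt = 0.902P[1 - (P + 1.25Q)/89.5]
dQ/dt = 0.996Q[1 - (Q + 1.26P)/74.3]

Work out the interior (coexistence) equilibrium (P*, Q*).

P* ≈ 5.87, Q* ≈ 66.9

Setting both brackets to zero gives the nullclines P + 1.25Q = 89.5 and 1.26P + Q = 74.3.
Substituting Q = 74.3 - 1.26P into the first: P(1 - 1.25·1.26) = 89.5 - 1.25·74.3.
So P* = -3.38/-0.575 = 5.87, and then Q* = 74.3 - 1.26·5.87 = 66.9.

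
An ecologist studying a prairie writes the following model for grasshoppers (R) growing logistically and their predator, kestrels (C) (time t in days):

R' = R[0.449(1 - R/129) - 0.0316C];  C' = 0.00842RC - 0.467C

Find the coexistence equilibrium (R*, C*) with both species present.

R* ≈ 55.5, C* ≈ 8.1

From dC/dt = 0 with C > 0: 0.00842R* = 0.467, so R* = 55.5.
Substitute into dR/dt = 0: 0.449(1 - 55.5/129) = 0.0316C*.
The bracket is 0.57, giving C* = 0.256/0.0316 = 8.1.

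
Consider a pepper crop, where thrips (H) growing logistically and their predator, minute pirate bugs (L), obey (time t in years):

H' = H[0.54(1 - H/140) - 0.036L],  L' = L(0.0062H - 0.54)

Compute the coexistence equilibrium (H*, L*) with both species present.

H* ≈ 87.1, L* ≈ 5.67

From dL/dt = 0 with L > 0: 0.0062H* = 0.54, so H* = 87.1.
Substitute into dH/dt = 0: 0.54(1 - 87.1/140) = 0.036L*.
The bracket is 0.378, giving L* = 0.204/0.036 = 5.67.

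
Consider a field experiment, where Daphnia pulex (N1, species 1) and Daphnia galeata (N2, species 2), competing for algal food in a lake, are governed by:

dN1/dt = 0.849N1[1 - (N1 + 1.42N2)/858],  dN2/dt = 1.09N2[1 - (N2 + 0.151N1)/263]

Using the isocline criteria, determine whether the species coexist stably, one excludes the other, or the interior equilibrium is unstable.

Compare the nullcline intercepts: K1/α12 = 858/1.42 = 604 > K2 = 263; K2/α21 = 263/0.151 = 1740 > K1 = 858.
Since both inequalities hold, each species can invade when rare, so the interior equilibrium is stable.

stable coexistence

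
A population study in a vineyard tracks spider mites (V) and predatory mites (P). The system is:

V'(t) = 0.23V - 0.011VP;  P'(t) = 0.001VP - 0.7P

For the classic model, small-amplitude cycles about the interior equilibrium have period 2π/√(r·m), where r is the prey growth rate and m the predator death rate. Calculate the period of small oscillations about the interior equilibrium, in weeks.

T ≈ 15.7 weeks

Here r = 0.23 and m = 0.7, so r·m = 0.161.
ω = √0.161 = 0.401 per week, hence T = 2π/ω ≈ 15.7 weeks.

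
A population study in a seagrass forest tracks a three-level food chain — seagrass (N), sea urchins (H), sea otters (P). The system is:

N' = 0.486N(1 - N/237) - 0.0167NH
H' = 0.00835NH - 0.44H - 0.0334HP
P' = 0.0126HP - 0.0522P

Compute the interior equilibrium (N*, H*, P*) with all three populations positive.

From dP/dt = 0: 0.0126H* = 0.0522, so H* = 4.14.
From dN/dt = 0: 0.486(1 - N*/237) = 0.0167·4.14, giving N* = 237·(1 - 0.142) = 203.
From dH/dt = 0: 0.00835·203 - 0.44 = 0.0334P*, so P* = 1.26/0.0334 = 37.6.

N* ≈ 203, H* ≈ 4.14, P* ≈ 37.6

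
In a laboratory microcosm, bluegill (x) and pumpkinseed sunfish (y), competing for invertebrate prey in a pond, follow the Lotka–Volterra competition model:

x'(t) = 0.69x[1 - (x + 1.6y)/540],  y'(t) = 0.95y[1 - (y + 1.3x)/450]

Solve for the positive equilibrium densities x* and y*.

Setting both brackets to zero gives the nullclines x + 1.6y = 540 and 1.3x + y = 450.
Substituting y = 450 - 1.3x into the first: x(1 - 1.6·1.3) = 540 - 1.6·450.
So x* = -180/-1.08 = 167, and then y* = 450 - 1.3·167 = 233.

x* ≈ 167, y* ≈ 233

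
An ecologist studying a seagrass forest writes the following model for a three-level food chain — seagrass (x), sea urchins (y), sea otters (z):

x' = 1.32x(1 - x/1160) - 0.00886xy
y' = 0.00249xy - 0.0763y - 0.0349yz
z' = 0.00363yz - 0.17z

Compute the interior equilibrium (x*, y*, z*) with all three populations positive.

From dz/dt = 0: 0.00363y* = 0.17, so y* = 46.8.
From dx/dt = 0: 1.32(1 - x*/1160) = 0.00886·46.8, giving x* = 1160·(1 - 0.314) = 795.
From dy/dt = 0: 0.00249·795 - 0.0763 = 0.0349z*, so z* = 1.9/0.0349 = 54.6.

x* ≈ 795, y* ≈ 46.8, z* ≈ 54.6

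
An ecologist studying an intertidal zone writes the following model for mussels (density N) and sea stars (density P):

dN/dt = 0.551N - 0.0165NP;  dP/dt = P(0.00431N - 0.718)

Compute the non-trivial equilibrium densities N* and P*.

N* ≈ 167, P* ≈ 33.4

Set dP/dt = 0 with P > 0: 0.00431N - 0.718 = 0, so N* = 0.718/0.00431 = 167.
Set dN/dt = 0 with N > 0: 0.551 - 0.0165P = 0, so P* = 0.551/0.0165 = 33.4.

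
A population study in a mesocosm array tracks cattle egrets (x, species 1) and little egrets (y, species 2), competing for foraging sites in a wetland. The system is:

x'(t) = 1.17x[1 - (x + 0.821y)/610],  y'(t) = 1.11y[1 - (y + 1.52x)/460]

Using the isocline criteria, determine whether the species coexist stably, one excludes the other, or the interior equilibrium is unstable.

species 1 excludes species 2

Compare the nullcline intercepts: K1/α12 = 610/0.821 = 743 > K2 = 460; K2/α21 = 460/1.52 = 303 < K1 = 610.
Since the inequalities point opposite ways, species 1 can invade but species 2 cannot.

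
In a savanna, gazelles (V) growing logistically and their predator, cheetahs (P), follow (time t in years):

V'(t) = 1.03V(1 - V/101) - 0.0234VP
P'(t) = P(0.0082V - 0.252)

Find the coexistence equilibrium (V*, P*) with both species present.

From dP/dt = 0 with P > 0: 0.0082V* = 0.252, so V* = 30.7.
Substitute into dV/dt = 0: 1.03(1 - 30.7/101) = 0.0234P*.
The bracket is 0.696, giving P* = 0.717/0.0234 = 30.6.

V* ≈ 30.7, P* ≈ 30.6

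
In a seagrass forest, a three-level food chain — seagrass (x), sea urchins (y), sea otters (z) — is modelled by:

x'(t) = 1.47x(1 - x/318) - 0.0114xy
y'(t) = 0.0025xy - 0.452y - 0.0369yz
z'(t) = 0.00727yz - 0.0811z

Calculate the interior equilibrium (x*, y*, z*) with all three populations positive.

x* ≈ 290, y* ≈ 11.2, z* ≈ 7.43

From dz/dt = 0: 0.00727y* = 0.0811, so y* = 11.2.
From dx/dt = 0: 1.47(1 - x*/318) = 0.0114·11.2, giving x* = 318·(1 - 0.0865) = 290.
From dy/dt = 0: 0.0025·290 - 0.452 = 0.0369z*, so z* = 0.274/0.0369 = 7.43.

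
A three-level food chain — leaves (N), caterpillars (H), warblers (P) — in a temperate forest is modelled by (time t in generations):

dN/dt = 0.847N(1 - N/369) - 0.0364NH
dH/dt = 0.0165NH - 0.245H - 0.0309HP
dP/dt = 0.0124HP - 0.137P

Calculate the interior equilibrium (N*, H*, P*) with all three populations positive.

From dP/dt = 0: 0.0124H* = 0.137, so H* = 11.
From dN/dt = 0: 0.847(1 - N*/369) = 0.0364·11, giving N* = 369·(1 - 0.475) = 194.
From dH/dt = 0: 0.0165·194 - 0.245 = 0.0309P*, so P* = 2.95/0.0309 = 95.6.

N* ≈ 194, H* ≈ 11, P* ≈ 95.6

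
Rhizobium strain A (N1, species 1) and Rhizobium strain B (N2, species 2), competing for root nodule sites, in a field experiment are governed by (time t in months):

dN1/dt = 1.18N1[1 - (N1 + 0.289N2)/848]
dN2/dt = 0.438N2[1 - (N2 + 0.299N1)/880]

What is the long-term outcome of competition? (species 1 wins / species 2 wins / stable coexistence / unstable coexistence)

stable coexistence

Compare the nullcline intercepts: K1/α12 = 848/0.289 = 2930 > K2 = 880; K2/α21 = 880/0.299 = 2940 > K1 = 848.
Since both inequalities hold, each species can invade when rare, so the interior equilibrium is stable.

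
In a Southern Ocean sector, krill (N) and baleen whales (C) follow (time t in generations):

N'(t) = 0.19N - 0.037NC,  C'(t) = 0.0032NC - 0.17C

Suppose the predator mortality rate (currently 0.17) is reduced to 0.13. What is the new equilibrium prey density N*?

At the interior fixed point, setting dC/dt = 0 with C > 0 fixes N* = (predator death rate)/(NC coefficient) — independent of the other coefficients.
With the change, N* = 0.13/0.0032 = 40.6; it falls from 53.1.

N* ≈ 40.6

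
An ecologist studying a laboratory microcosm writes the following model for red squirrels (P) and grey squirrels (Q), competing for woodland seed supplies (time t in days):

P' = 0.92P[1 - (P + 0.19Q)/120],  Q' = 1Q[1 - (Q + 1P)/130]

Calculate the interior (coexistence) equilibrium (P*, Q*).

Setting both brackets to zero gives the nullclines P + 0.19Q = 120 and 1P + Q = 130.
Substituting Q = 130 - 1P into the first: P(1 - 0.19·1) = 120 - 0.19·130.
So P* = 95.3/0.81 = 118, and then Q* = 130 - 1·118 = 12.3.

P* ≈ 118, Q* ≈ 12.3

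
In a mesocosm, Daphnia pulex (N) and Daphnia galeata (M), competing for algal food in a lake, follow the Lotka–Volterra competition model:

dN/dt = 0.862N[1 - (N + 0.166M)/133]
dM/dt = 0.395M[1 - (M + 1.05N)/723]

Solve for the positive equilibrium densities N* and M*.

Setting both brackets to zero gives the nullclines N + 0.166M = 133 and 1.05N + M = 723.
Substituting M = 723 - 1.05N into the first: N(1 - 0.166·1.05) = 133 - 0.166·723.
So N* = 13/0.826 = 15.7, and then M* = 723 - 1.05·15.7 = 706.

N* ≈ 15.7, M* ≈ 706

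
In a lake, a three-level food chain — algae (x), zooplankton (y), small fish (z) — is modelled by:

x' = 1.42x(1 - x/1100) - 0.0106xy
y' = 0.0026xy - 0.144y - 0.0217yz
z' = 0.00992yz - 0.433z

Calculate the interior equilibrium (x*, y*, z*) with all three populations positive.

x* ≈ 742, y* ≈ 43.6, z* ≈ 82.2

From dz/dt = 0: 0.00992y* = 0.433, so y* = 43.6.
From dx/dt = 0: 1.42(1 - x*/1100) = 0.0106·43.6, giving x* = 1100·(1 - 0.326) = 742.
From dy/dt = 0: 0.0026·742 - 0.144 = 0.0217z*, so z* = 1.78/0.0217 = 82.2.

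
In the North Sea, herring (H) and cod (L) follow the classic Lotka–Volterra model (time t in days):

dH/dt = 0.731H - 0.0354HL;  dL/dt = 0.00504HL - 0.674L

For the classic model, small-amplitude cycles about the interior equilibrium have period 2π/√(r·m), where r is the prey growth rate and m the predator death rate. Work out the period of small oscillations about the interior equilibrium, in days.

T ≈ 8.95 days

Here r = 0.731 and m = 0.674, so r·m = 0.493.
ω = √0.493 = 0.702 per day, hence T = 2π/ω ≈ 8.95 days.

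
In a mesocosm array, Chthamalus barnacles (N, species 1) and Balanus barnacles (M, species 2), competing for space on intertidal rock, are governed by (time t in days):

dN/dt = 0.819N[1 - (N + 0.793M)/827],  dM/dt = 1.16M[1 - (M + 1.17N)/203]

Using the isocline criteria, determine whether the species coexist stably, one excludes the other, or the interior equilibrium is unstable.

Compare the nullcline intercepts: K1/α12 = 827/0.793 = 1040 > K2 = 203; K2/α21 = 203/1.17 = 174 < K1 = 827.
Since the inequalities point opposite ways, species 1 can invade but species 2 cannot.

species 1 excludes species 2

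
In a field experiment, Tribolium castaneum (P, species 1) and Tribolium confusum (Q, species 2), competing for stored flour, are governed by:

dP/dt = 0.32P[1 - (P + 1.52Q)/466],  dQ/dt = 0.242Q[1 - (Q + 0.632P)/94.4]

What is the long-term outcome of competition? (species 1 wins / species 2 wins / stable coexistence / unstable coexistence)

species 1 excludes species 2

Compare the nullcline intercepts: K1/α12 = 466/1.52 = 307 > K2 = 94.4; K2/α21 = 94.4/0.632 = 149 < K1 = 466.
Since the inequalities point opposite ways, species 1 can invade but species 2 cannot.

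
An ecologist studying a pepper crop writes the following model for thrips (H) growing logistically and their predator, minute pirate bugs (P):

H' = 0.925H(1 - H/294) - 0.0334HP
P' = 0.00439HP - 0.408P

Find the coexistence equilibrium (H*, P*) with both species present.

H* ≈ 92.9, P* ≈ 18.9

From dP/dt = 0 with P > 0: 0.00439H* = 0.408, so H* = 92.9.
Substitute into dH/dt = 0: 0.925(1 - 92.9/294) = 0.0334P*.
The bracket is 0.684, giving P* = 0.633/0.0334 = 18.9.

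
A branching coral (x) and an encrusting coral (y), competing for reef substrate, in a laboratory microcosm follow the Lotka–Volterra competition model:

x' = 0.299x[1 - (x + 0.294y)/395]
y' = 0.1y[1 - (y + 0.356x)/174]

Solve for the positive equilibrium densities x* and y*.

Setting both brackets to zero gives the nullclines x + 0.294y = 395 and 0.356x + y = 174.
Substituting y = 174 - 0.356x into the first: x(1 - 0.294·0.356) = 395 - 0.294·174.
So x* = 344/0.895 = 384, and then y* = 174 - 0.356·384 = 37.3.

x* ≈ 384, y* ≈ 37.3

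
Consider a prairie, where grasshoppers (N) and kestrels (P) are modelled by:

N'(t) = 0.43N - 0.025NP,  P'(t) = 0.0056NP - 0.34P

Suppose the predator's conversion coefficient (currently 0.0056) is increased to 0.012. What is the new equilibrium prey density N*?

N* ≈ 28.3

At the interior fixed point, setting dP/dt = 0 with P > 0 fixes N* = (predator death rate)/(NP coefficient) — independent of the other coefficients.
With the change, N* = 0.34/0.012 = 28.3; it falls from 60.7.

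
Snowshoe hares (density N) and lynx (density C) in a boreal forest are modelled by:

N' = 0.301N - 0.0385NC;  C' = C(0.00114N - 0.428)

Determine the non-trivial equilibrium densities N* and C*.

Set dC/dt = 0 with C > 0: 0.00114N - 0.428 = 0, so N* = 0.428/0.00114 = 375.
Set dN/dt = 0 with N > 0: 0.301 - 0.0385C = 0, so C* = 0.301/0.0385 = 7.82.

N* ≈ 375, C* ≈ 7.82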